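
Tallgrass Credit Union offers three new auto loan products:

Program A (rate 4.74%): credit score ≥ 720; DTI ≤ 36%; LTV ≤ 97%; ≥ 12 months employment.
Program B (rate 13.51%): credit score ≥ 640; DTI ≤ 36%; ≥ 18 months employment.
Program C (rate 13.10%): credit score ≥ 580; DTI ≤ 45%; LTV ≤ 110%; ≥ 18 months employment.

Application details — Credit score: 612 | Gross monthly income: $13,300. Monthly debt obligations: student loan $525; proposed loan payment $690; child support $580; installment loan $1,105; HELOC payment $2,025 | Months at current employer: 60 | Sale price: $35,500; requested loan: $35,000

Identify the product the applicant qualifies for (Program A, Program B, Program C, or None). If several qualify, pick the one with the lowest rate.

Program C

Total debts = (525 + 690 + 580 + 1,105 + 2,025) = 4,925; DTI = 4,925/13,300 = 37%.
LTV = 35,000/35,500 = 98.6%.
Program A: score 612 < 720; DTI 37% > 36%; LTV 98.6% > 97%; employment 60 ≥ 12 mo → does not qualify.
Program B: score 612 < 640; DTI 37% > 36%; employment 60 ≥ 18 mo → does not qualify.
Program C: score 612 ≥ 580; DTI 37% ≤ 45%; LTV 98.6% ≤ 110%; employment 60 ≥ 18 mo → qualifies.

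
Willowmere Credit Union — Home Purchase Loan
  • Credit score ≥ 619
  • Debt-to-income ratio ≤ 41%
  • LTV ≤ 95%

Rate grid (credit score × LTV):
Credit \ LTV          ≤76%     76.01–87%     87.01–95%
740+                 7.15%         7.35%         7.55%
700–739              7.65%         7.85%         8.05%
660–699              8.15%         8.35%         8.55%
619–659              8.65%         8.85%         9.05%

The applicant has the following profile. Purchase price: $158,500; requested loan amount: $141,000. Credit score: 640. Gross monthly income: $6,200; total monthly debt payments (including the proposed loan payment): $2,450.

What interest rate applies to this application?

Credit score 640 ≥ 619; DTI: 2,450 ÷ 6,200 = 39.5%, within the 41% cap
LTV: 141,000 ÷ 158,500 = 89%, within 95% cap
Score 640 is in the 619–659 band; LTV 89% is in the 87.01–95% band → 9.05%.

9.05%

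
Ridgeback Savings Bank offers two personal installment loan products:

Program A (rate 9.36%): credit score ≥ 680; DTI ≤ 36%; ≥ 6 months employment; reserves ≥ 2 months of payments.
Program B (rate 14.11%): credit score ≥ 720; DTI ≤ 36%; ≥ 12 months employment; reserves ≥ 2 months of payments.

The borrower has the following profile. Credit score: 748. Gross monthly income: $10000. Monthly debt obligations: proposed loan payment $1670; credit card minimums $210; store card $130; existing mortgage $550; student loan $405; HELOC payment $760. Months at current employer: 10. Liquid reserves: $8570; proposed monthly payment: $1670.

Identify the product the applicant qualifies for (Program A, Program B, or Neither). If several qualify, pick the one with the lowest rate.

Total debts = (1,670 + 210 + 130 + 550 + 405 + 760) = 3,725; DTI = 3,725/10,000 = 37.2%.
Reserves = 8,570/1,670 = 5.1 months.
Program A: score 748 ≥ 680; DTI 37.2% > 36%; employment 10 ≥ 6 mo; reserves 5.1 ≥ 2 mo → does not qualify.
Program B: score 748 ≥ 720; DTI 37.2% > 36%; employment 10 < 12 mo; reserves 5.1 ≥ 2 mo → does not qualify.

Neither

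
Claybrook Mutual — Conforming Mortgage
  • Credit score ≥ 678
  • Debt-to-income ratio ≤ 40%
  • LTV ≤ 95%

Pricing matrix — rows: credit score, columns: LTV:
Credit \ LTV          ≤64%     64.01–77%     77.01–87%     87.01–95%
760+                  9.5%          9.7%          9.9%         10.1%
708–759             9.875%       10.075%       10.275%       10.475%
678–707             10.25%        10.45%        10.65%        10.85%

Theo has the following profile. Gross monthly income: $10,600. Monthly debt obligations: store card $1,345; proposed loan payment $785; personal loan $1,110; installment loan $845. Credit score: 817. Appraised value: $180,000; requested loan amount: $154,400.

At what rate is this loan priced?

9.9%

Credit score 817 ≥ 678; Total monthly debts = (1,345 + 785 + 1,110 + 845) = 4,085. DTI: 4,085 ÷ 10,600 = 38.5%, within the 40% cap
LTV = 154,400/180,000 = 85.8% ≤ 95%
Score 817 is in the 760+ band; LTV 85.8% is in the 77.01–87% band → 9.9%.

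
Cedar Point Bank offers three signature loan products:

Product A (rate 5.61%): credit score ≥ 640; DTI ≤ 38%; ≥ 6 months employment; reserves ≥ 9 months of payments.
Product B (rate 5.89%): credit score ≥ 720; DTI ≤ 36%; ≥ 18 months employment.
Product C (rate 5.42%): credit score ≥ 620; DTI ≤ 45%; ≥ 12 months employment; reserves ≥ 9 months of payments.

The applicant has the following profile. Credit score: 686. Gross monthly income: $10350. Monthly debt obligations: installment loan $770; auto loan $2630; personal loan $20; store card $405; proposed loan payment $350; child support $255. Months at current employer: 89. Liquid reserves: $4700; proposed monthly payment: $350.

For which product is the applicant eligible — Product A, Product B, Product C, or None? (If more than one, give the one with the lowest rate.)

Total debts = (770 + 2,630 + 20 + 405 + 350 + 255) = 4,430; DTI = 4,430/10,350 = 42.8%.
Reserves = 4,700/350 = 13.4 months.
Product A: score 686 ≥ 640; DTI 42.8% > 38%; employment 89 ≥ 6 mo; reserves 13.4 ≥ 9 mo → does not qualify.
Product B: score 686 < 720; DTI 42.8% > 36%; employment 89 ≥ 18 mo → does not qualify.
Product C: score 686 ≥ 620; DTI 42.8% ≤ 45%; employment 89 ≥ 12 mo; reserves 13.4 ≥ 9 mo → qualifies.

Product C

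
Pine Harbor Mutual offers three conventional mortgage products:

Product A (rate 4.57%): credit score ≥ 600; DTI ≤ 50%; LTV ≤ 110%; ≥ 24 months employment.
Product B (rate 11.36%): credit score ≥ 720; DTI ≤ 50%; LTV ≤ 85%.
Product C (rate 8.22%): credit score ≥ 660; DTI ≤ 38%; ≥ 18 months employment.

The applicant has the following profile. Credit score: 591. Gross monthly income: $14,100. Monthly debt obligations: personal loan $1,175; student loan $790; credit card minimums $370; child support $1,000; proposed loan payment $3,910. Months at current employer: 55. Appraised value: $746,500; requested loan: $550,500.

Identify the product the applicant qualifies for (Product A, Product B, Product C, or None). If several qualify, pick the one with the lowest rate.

None

Total debts = (1,175 + 790 + 370 + 1,000 + 3,910) = 7,245; DTI = 7,245/14,100 = 51.4%.
LTV = 550,500/746,500 = 73.7%.
Product A: score 591 < 600; DTI 51.4% > 50%; LTV 73.7% ≤ 110%; employment 55 ≥ 24 mo → does not qualify.
Product B: score 591 < 720; DTI 51.4% > 50%; LTV 73.7% ≤ 85% → does not qualify.
Product C: score 591 < 660; DTI 51.4% > 38%; employment 55 ≥ 18 mo → does not qualify.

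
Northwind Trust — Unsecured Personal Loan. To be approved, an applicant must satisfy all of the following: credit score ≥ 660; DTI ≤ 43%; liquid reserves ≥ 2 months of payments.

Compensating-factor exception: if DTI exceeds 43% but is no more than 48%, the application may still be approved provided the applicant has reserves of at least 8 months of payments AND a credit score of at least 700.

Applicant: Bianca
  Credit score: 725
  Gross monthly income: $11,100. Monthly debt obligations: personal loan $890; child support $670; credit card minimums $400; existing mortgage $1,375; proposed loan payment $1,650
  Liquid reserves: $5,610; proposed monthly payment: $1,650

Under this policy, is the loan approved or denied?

Denied

Credit score 725 ≥ 660 (meets base)
Total debts = (890 + 670 + 400 + 1,375 + 1,650) = 4,985. DTI = 4,985/11,100 = 44.9% > 43% — standard DTI limit exceeded.
Liquid reserves cover 5,610/1,650 = 3.4 months — ≥ 2 required
DTI 44.9% is within the 43%–48% exception band; checking compensating factors.
Reserves 3.4 < 8 months; credit score 725 ≥ 700.
Compensating-factor requirement not fully met.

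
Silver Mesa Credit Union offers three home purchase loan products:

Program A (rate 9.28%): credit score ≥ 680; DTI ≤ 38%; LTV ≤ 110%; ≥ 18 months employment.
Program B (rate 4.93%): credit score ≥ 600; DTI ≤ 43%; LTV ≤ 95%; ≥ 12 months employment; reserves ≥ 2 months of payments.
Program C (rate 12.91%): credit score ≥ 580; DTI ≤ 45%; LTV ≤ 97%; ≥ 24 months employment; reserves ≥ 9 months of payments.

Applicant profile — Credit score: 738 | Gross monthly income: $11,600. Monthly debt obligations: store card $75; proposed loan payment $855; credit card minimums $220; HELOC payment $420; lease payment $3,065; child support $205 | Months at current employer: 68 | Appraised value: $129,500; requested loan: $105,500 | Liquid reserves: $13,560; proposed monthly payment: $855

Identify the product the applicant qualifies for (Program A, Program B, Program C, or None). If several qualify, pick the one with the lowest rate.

Program B

Total debts = (75 + 855 + 220 + 420 + 3,065 + 205) = 4,840; DTI = 4,840/11,600 = 41.7%.
LTV = 105,500/129,500 = 81.5%.
Reserves = 13,560/855 = 15.9 months.
Program A: score 738 ≥ 680; DTI 41.7% > 38%; LTV 81.5% ≤ 110%; employment 68 ≥ 18 mo → does not qualify.
Program B: score 738 ≥ 600; DTI 41.7% ≤ 43%; LTV 81.5% ≤ 95%; employment 68 ≥ 12 mo; reserves 15.9 ≥ 2 mo → qualifies.
Program C: score 738 ≥ 580; DTI 41.7% ≤ 45%; LTV 81.5% ≤ 97%; employment 68 ≥ 24 mo; reserves 15.9 ≥ 9 mo → qualifies.
Qualifying: Program B, Program C. Lowest rate is 4.93% → Program B.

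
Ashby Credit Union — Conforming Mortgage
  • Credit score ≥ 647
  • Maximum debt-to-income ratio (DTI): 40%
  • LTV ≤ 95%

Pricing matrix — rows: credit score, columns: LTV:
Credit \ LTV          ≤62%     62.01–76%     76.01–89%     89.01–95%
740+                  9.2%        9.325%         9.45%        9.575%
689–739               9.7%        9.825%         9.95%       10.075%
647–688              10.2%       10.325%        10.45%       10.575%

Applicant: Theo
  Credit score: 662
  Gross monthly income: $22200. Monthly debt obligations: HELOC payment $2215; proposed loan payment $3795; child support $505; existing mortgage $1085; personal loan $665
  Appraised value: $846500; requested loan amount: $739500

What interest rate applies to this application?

Credit score 662 ≥ 647; Total monthly debts = (2,215 + 3,795 + 505 + 1,085 + 665) = 8,265. DTI = 8,265/22,200 = 37.2% ≤ 40%
LTV: 739,500 ÷ 846,500 = 87.4%, within 95% cap
Credit 662 → row 647–688; LTV 87.4% → column 76.01–89%. Grid cell → 10.45%.

10.45%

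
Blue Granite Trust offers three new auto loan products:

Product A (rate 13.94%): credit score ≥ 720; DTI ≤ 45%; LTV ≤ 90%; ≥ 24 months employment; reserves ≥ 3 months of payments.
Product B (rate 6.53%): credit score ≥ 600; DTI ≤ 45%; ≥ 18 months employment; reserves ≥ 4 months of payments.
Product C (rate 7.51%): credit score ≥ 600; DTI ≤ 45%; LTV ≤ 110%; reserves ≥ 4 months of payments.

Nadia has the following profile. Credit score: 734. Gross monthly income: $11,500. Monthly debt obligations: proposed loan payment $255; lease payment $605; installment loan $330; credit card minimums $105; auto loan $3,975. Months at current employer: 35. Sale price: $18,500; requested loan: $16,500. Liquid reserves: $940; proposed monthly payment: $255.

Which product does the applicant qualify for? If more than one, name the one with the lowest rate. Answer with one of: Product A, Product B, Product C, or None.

Total debts = (255 + 605 + 330 + 105 + 3,975) = 5,270; DTI = 5,270/11,500 = 45.8%.
LTV = 16,500/18,500 = 89.2%.
Reserves = 940/255 = 3.7 months.
Product A: score 734 ≥ 720; DTI 45.8% > 45%; LTV 89.2% ≤ 90%; employment 35 ≥ 24 mo; reserves 3.7 ≥ 3 mo → does not qualify.
Product B: score 734 ≥ 600; DTI 45.8% > 45%; employment 35 ≥ 18 mo; reserves 3.7 < 4 mo → does not qualify.
Product C: score 734 ≥ 600; DTI 45.8% > 45%; LTV 89.2% ≤ 110%; reserves 3.7 < 4 mo → does not qualify.

None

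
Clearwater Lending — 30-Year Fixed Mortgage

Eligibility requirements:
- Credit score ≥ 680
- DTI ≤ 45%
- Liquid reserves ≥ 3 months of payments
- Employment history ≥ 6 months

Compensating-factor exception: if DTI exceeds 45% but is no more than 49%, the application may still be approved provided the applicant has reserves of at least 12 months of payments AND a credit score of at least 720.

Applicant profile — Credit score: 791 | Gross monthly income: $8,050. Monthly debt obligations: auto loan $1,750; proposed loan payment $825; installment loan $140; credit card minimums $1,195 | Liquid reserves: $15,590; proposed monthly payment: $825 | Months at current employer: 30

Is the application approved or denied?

Credit score 791 ≥ 680 (meets base)
Total debts = (1,750 + 825 + 140 + 1,195) = 3,910. DTI: 3,910 ÷ 8,050 = 48.6%, over the 45% base limit.
Reserves = 15,590/825 = 18.9 months ≥ 3
Employment 30 ≥ 6 months
DTI 48.6% is within the 45%–49% exception band; checking compensating factors.
Reserves 18.9 ≥ 12 months; credit score 791 ≥ 720.
Both override conditions satisfied; DTI exception granted.

Approved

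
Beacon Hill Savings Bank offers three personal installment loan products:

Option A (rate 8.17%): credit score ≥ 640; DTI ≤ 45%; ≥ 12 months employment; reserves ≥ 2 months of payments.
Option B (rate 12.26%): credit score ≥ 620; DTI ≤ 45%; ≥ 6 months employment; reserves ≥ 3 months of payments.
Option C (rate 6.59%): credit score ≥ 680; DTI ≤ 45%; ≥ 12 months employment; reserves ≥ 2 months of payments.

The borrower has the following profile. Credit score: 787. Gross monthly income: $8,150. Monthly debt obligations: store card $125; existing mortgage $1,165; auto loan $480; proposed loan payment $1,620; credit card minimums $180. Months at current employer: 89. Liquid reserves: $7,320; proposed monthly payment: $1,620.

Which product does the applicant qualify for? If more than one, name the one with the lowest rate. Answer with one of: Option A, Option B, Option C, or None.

Total debts = (125 + 1,165 + 480 + 1,620 + 180) = 3,570; DTI = 3,570/8,150 = 43.8%.
Reserves = 7,320/1,620 = 4.5 months.
Option A: score 787 ≥ 640; DTI 43.8% ≤ 45%; employment 89 ≥ 12 mo; reserves 4.5 ≥ 2 mo → qualifies.
Option B: score 787 ≥ 620; DTI 43.8% ≤ 45%; employment 89 ≥ 6 mo; reserves 4.5 ≥ 3 mo → qualifies.
Option C: score 787 ≥ 680; DTI 43.8% ≤ 45%; employment 89 ≥ 12 mo; reserves 4.5 ≥ 2 mo → qualifies.
Qualifying: Option A, Option B, Option C. Lowest rate is 6.59% → Option C.

Option C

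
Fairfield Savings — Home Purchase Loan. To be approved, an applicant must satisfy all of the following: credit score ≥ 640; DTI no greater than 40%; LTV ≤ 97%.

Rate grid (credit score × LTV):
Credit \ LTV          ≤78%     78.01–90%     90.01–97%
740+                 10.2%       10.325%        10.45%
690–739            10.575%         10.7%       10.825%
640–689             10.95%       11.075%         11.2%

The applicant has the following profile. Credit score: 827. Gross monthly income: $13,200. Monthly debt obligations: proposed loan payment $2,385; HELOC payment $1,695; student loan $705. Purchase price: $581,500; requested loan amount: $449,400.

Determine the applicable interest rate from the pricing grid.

10.2%

Credit score 827 ≥ 640; Total monthly debts = (2,385 + 1,695 + 705) = 4,785. DTI = 4,785/13,200 = 36.2% ≤ 40%
LTV = 449,400/581,500 = 77.3% ≤ 97%
Score 827 is in the 740+ band; LTV 77.3% is in the ≤78% band → 10.2%.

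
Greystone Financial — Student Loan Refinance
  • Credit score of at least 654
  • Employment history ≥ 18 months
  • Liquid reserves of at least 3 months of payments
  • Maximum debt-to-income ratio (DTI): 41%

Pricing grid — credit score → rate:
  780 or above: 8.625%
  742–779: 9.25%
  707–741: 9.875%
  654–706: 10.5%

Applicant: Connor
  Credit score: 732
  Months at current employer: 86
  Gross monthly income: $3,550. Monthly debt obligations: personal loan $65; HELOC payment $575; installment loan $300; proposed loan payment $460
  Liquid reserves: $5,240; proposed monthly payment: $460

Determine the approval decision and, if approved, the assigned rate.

Approved at 9.875%

Credit score 732 ≥ 654 (meets minimum)
Reserves = 5,240/460 = 11.4 months ≥ 3
Employment 86 ≥ 18 months
Total monthly debts = (65 + 575 + 300 + 460) = 1,400. DTI = 1,400/3,550 = 39.4% ≤ 41%
All requirements met. Score 732 falls in the 707–741 tier → 9.875%.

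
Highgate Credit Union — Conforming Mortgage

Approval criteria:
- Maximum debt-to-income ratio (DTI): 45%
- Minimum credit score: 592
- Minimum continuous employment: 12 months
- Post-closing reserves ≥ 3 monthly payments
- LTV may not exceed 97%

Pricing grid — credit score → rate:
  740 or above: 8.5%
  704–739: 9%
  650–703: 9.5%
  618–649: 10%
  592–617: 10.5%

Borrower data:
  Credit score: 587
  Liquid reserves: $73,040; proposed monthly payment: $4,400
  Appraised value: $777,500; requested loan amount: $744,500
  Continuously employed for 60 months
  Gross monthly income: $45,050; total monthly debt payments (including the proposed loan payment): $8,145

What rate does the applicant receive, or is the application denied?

Denied

Credit score 587 < 592 (below minimum)
Loan-to-value = 744,500/777,500 = 95.8% — pass (97% max)
Employment 60 ≥ 12 months
Liquid reserves cover 73,040/4,400 = 16.6 months — ≥ 3 required
Debt-to-income = 8,145/45,050 = 18.1% — meets 45% limit
Not all requirements met → denied.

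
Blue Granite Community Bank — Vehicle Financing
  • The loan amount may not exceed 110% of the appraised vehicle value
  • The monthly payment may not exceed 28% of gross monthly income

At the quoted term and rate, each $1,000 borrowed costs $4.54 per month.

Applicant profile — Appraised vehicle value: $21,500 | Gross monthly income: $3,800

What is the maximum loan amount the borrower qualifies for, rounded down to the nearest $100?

Payment cap: 28% × $3,800 = $1,064/month.
At $4.54 per $1,000, that supports 1,064/4.54 × 1,000 ≈ $234,361 → $234,300.
LTV cap: 110% × $21,500 = $23,650 → $23,600.
Binding constraint: loan-to-value.

$23,600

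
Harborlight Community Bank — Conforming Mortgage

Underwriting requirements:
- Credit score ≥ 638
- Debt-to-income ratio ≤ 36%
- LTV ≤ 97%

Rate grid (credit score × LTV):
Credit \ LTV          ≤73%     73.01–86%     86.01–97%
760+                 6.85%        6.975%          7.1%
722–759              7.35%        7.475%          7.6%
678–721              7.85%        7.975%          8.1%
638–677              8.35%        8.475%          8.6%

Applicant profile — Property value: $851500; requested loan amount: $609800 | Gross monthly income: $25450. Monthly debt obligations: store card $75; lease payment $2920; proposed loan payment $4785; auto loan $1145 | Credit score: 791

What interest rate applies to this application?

Credit score 791 ≥ 638; Total monthly debts = (75 + 2,920 + 4,785 + 1,145) = 8,925. DTI: 8,925 ÷ 25,450 = 35.1%, within the 36% cap
Loan-to-value = 609,800/851,500 = 71.6% — pass (97% max)
Score 791 is in the 760+ band; LTV 71.6% is in the ≤73% band → 6.85%.

6.85%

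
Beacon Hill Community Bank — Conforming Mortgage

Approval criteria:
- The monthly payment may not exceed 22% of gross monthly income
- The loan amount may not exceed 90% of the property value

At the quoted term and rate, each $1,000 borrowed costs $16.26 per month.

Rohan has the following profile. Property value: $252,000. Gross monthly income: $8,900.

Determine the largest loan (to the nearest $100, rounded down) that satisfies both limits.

Payment cap: 22% × $8,900 = $1,958/month.
At $16.26 per $1,000, that supports 1,958/16.26 × 1,000 ≈ $120,418 → $120,400.
LTV cap: 90% × $252,000 = $226,800 → $226,800.
Binding constraint: payment-to-income.

$120,400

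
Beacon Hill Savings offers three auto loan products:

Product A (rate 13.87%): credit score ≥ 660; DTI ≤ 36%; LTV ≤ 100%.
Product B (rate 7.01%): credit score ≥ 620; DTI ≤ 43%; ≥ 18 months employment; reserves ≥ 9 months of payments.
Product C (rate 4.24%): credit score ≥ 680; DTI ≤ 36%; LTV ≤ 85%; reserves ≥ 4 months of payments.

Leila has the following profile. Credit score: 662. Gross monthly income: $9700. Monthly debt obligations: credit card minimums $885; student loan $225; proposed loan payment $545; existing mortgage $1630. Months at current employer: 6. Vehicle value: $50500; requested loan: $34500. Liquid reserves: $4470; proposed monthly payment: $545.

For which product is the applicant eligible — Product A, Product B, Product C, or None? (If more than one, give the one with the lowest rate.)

Product A

Total debts = (885 + 225 + 545 + 1,630) = 3,285; DTI = 3,285/9,700 = 33.9%.
LTV = 34,500/50,500 = 68.3%.
Reserves = 4,470/545 = 8.2 months.
Product A: score 662 ≥ 660; DTI 33.9% ≤ 36%; LTV 68.3% ≤ 100% → qualifies.
Product B: score 662 ≥ 620; DTI 33.9% ≤ 43%; employment 6 < 18 mo; reserves 8.2 < 9 mo → does not qualify.
Product C: score 662 < 680; DTI 33.9% ≤ 36%; LTV 68.3% ≤ 85%; reserves 8.2 ≥ 4 mo → does not qualify.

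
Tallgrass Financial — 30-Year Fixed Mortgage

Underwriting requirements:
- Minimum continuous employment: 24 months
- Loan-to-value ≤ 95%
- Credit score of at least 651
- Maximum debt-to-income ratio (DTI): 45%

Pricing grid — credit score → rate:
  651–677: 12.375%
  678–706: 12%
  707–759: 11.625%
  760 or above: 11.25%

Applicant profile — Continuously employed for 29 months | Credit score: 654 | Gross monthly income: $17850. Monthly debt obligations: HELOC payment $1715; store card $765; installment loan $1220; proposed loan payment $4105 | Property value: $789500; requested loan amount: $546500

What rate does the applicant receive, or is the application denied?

Approved at 12.375%

Credit score 654 ≥ 651 (meets minimum)
Total monthly debts = (1,715 + 765 + 1,220 + 4,105) = 7,805. DTI: 7,805 ÷ 17,850 = 43.7%, within the 45% cap
LTV: 546,500 ÷ 789,500 = 69.2%, within 95% cap
Employment 29 ≥ 24 months
All requirements met. Score 654 falls in the 651–677 tier → 12.375%.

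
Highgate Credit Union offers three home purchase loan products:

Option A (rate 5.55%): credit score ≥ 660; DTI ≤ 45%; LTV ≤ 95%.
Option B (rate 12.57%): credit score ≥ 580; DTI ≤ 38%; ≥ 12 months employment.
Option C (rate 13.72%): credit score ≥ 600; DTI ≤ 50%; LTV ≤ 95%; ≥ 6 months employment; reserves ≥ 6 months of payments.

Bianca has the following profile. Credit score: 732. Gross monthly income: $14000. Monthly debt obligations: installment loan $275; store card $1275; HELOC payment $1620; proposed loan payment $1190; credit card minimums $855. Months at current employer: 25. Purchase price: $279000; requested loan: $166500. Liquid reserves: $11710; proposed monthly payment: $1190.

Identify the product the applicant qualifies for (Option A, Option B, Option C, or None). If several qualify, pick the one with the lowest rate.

Option A

Total debts = (275 + 1,275 + 1,620 + 1,190 + 855) = 5,215; DTI = 5,215/14,000 = 37.2%.
LTV = 166,500/279,000 = 59.7%.
Reserves = 11,710/1,190 = 9.8 months.
Option A: score 732 ≥ 660; DTI 37.2% ≤ 45%; LTV 59.7% ≤ 95% → qualifies.
Option B: score 732 ≥ 580; DTI 37.2% ≤ 38%; employment 25 ≥ 12 mo → qualifies.
Option C: score 732 ≥ 600; DTI 37.2% ≤ 50%; LTV 59.7% ≤ 95%; employment 25 ≥ 6 mo; reserves 9.8 ≥ 6 mo → qualifies.
Qualifying: Option A, Option B, Option C. Lowest rate is 5.55% → Option A.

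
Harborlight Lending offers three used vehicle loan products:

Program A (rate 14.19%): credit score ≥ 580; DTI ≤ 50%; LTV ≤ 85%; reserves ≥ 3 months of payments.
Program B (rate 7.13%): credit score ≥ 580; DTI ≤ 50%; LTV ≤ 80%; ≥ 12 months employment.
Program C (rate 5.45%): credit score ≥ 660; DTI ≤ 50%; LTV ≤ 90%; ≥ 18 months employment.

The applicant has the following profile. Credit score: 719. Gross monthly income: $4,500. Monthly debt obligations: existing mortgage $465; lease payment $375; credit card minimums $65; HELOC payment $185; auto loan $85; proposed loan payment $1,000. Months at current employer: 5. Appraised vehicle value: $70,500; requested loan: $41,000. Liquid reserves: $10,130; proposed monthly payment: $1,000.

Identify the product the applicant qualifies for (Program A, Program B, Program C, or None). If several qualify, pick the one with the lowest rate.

Program A

Total debts = (465 + 375 + 65 + 185 + 85 + 1,000) = 2,175; DTI = 2,175/4,500 = 48.3%.
LTV = 41,000/70,500 = 58.2%.
Reserves = 10,130/1,000 = 10.1 months.
Program A: score 719 ≥ 580; DTI 48.3% ≤ 50%; LTV 58.2% ≤ 85%; reserves 10.1 ≥ 3 mo → qualifies.
Program B: score 719 ≥ 580; DTI 48.3% ≤ 50%; LTV 58.2% ≤ 80%; employment 5 < 12 mo → does not qualify.
Program C: score 719 ≥ 660; DTI 48.3% ≤ 50%; LTV 58.2% ≤ 90%; employment 5 < 18 mo → does not qualify.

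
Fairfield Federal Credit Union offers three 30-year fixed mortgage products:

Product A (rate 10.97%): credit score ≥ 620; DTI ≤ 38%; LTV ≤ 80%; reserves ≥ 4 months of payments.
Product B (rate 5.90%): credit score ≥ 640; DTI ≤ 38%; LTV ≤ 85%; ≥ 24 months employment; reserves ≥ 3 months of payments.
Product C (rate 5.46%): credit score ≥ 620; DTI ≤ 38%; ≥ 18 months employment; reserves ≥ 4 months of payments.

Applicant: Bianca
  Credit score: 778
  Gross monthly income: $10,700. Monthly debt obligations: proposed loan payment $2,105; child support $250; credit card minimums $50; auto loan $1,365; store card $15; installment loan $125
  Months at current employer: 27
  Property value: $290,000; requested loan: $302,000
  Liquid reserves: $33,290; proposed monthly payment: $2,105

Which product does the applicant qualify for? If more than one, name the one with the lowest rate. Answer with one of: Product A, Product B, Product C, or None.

Total debts = (2,105 + 250 + 50 + 1,365 + 15 + 125) = 3,910; DTI = 3,910/10,700 = 36.5%.
LTV = 302,000/290,000 = 104.1%.
Reserves = 33,290/2,105 = 15.8 months.
Product A: score 778 ≥ 620; DTI 36.5% ≤ 38%; LTV 104.1% > 80%; reserves 15.8 ≥ 4 mo → does not qualify.
Product B: score 778 ≥ 640; DTI 36.5% ≤ 38%; LTV 104.1% > 85%; employment 27 ≥ 24 mo; reserves 15.8 ≥ 3 mo → does not qualify.
Product C: score 778 ≥ 620; DTI 36.5% ≤ 38%; employment 27 ≥ 18 mo; reserves 15.8 ≥ 4 mo → qualifies.

Product C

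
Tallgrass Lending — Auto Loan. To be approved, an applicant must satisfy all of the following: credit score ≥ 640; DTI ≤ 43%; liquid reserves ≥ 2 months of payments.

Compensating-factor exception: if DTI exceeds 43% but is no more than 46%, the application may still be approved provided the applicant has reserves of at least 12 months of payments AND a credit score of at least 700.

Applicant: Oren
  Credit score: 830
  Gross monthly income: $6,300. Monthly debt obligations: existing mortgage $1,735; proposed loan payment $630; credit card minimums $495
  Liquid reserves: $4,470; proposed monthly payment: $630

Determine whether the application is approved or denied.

Credit score 830 ≥ 640 (meets base)
Total debts = (1,735 + 630 + 495) = 2,860. DTI = 2,860/6,300 = 45.4% > 43% — standard DTI limit exceeded.
Liquid reserves cover 4,470/630 = 7.1 months — ≥ 2 required
45.4% falls in the override range (43%–46%), so the compensating-factor test applies.
Override check — reserves: 7.1 mo (short of 12); score: 830 (ok).
Compensating-factor requirement not fully met.

Denied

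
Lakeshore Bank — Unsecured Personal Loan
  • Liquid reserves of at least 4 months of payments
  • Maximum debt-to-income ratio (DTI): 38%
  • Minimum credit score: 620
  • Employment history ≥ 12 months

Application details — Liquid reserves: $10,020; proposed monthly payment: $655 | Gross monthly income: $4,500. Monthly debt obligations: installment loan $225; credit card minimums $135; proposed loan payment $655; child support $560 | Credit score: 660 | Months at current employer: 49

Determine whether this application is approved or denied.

Reserves = 10,020/655 = 15.3 months ≥ 4
Total monthly debts = (225 + 135 + 655 + 560) = 1,575. DTI: 1,575 ÷ 4,500 = 35%, within the 38% cap
Credit score 660 ≥ 620 (meets)
Employment 49 ≥ 12 months
All criteria satisfied.

Approved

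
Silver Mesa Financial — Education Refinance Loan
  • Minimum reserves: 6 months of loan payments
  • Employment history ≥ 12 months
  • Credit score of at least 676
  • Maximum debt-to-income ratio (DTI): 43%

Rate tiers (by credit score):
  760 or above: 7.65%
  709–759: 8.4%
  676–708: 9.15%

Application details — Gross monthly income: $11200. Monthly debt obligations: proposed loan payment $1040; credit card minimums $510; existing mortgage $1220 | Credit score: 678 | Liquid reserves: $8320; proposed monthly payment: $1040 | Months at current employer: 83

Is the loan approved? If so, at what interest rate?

Credit score 678 ≥ 676 (meets minimum)
Reserves = 8,320/1,040 = 8.0 months ≥ 6
Employment 83 ≥ 12 months
Total monthly debts = (1,040 + 510 + 1,220) = 2,770. DTI: 2,770 ÷ 11,200 = 24.7%, within the 43% cap
All requirements met. Score 678 falls in the 676–708 tier → 9.15%.

Approved at 9.15%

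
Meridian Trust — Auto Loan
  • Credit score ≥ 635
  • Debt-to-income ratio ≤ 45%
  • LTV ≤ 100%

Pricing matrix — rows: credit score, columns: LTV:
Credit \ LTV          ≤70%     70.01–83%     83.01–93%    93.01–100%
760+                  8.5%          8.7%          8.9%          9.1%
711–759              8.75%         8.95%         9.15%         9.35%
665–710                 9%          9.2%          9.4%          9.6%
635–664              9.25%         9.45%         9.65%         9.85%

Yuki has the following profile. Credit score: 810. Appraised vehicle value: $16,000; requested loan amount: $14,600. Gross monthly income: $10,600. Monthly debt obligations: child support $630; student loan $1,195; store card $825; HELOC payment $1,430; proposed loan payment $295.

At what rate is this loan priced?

Credit score 810 ≥ 635; Total monthly debts = (630 + 1,195 + 825 + 1,430 + 295) = 4,375. DTI: 4,375 ÷ 10,600 = 41.3%, within the 45% cap
Loan-to-value = 14,600/16,000 = 91.2% — pass (100% max)
Credit 810 → row 760+; LTV 91.2% → column 83.01–93%. Grid cell → 8.9%.

8.9%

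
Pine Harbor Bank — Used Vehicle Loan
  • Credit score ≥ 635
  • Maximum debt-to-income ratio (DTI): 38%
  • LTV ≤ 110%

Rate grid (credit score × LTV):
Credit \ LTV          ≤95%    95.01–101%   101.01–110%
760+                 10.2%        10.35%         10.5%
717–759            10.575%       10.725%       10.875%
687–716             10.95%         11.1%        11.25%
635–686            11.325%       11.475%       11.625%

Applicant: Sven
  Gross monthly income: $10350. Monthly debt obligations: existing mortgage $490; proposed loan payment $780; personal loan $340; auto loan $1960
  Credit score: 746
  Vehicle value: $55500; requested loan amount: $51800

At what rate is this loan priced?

10.575%

Credit score 746 ≥ 635; Total monthly debts = (490 + 780 + 340 + 1,960) = 3,570. DTI = 3,570/10,350 = 34.5% ≤ 38%
LTV = 51,800/55,500 = 93.3% ≤ 110%
Credit 746 → row 717–759; LTV 93.3% → column ≤95%. Grid cell → 10.575%.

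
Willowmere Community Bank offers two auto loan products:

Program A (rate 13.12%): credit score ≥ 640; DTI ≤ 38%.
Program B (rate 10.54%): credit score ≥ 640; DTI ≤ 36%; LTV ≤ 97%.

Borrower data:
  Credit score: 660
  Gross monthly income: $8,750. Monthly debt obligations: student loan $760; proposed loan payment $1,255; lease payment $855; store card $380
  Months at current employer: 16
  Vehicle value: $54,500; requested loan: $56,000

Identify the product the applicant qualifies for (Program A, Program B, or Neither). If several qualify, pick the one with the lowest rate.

Program A

Total debts = (760 + 1,255 + 855 + 380) = 3,250; DTI = 3,250/8,750 = 37.1%.
LTV = 56,000/54,500 = 102.8%.
Program A: score 660 ≥ 640; DTI 37.1% ≤ 38% → qualifies.
Program B: score 660 ≥ 640; DTI 37.1% > 36%; LTV 102.8% > 97% → does not qualify.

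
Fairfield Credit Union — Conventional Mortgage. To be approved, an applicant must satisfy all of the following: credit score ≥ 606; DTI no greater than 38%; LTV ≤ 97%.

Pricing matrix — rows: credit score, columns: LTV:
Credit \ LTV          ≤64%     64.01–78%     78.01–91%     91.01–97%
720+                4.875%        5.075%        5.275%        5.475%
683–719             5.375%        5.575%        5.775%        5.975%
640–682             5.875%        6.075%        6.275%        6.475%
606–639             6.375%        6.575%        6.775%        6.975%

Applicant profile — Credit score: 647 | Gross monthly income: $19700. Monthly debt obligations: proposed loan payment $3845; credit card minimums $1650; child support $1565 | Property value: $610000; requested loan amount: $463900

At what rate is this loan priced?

Credit score 647 ≥ 606; Total monthly debts = (3,845 + 1,650 + 1,565) = 7,060. Debt-to-income = 7,060/19,700 = 35.8% — meets 38% limit
Loan-to-value = 463,900/610,000 = 76% — pass (97% max)
Credit 647 → row 640–682; LTV 76% → column 64.01–78%. Grid cell → 6.075%.

6.075%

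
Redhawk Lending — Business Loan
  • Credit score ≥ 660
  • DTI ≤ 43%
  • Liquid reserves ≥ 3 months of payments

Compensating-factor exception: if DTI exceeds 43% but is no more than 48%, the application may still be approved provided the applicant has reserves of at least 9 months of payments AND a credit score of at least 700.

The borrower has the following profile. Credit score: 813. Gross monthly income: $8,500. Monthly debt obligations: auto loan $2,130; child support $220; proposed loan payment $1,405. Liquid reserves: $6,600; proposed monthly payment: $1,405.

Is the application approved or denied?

Credit score 813 ≥ 660 (meets base)
Total debts = (2,130 + 220 + 1,405) = 3,755. DTI: 3,755 ÷ 8,500 = 44.2%, over the 43% base limit.
Reserves: 6,600 ÷ 1,405 = 4.7 months (meets 3-month minimum)
44.2% falls in the override range (43%–48%), so the compensating-factor test applies.
Override check — reserves: 4.7 mo (short of 9); score: 813 (ok).
Override conditions not both satisfied; exception does not apply.

Denied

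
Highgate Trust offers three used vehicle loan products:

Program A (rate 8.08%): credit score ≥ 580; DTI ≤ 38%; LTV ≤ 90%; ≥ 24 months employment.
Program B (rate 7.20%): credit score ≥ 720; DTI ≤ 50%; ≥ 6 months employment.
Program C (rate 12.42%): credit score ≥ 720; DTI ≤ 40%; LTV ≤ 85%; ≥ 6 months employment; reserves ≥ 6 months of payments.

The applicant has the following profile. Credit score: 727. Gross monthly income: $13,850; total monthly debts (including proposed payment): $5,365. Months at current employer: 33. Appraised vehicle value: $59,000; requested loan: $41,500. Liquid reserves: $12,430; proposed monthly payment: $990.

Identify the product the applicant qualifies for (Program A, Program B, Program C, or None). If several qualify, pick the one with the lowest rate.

DTI = 5,365/13,850 = 38.7%.
LTV = 41,500/59,000 = 70.3%.
Reserves = 12,430/990 = 12.6 months.
Program A: score 727 ≥ 580; DTI 38.7% > 38%; LTV 70.3% ≤ 90%; employment 33 ≥ 24 mo → does not qualify.
Program B: score 727 ≥ 720; DTI 38.7% ≤ 50%; employment 33 ≥ 6 mo → qualifies.
Program C: score 727 ≥ 720; DTI 38.7% ≤ 40%; LTV 70.3% ≤ 85%; employment 33 ≥ 6 mo; reserves 12.6 ≥ 6 mo → qualifies.
Qualifying: Program B, Program C. Lowest rate is 7.20% → Program B.

Program B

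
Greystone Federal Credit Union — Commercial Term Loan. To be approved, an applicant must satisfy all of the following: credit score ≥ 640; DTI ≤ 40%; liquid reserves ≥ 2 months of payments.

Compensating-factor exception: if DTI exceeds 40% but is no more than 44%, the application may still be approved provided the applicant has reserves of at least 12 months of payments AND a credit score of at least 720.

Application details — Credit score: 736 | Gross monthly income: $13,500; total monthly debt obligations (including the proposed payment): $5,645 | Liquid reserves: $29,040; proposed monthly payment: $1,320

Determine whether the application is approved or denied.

Credit score 736 ≥ 640 (meets base)
DTI = 5,645/13,500 = 41.8% > 40% — standard DTI limit exceeded.
Liquid reserves cover 29,040/1,320 = 22.0 months — ≥ 2 required
41.8% falls in the override range (40%–44%), so the compensating-factor test applies.
Reserves 22.0 ≥ 12 months; credit score 736 ≥ 720.
Both compensating conditions met → exception applies.

Approved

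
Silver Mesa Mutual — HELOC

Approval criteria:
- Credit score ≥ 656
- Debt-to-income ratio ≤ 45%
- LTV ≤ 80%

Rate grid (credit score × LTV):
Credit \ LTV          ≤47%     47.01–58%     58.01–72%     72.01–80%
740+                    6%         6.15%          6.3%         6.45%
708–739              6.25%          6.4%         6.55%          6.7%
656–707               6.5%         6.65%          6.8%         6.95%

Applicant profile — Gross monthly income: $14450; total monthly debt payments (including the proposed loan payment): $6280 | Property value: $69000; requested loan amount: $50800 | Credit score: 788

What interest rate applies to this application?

Credit score 788 ≥ 656; DTI = 6,280/14,450 = 43.5% ≤ 45%
LTV = 50,800/69,000 = 73.6% ≤ 80%
Row: 788 falls in 740+. Column: 73.6% falls in 72.01–80%. Rate = 6.45%.

6.45%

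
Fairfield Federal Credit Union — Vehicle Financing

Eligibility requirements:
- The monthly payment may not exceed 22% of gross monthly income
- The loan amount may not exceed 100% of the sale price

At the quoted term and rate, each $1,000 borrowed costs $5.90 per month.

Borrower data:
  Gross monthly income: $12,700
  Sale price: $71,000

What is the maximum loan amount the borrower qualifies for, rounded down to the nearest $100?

$71,000

Payment cap: 22% × $12,700 = $2,794/month.
At $5.90 per $1,000, that supports 2,794/5.90 × 1,000 ≈ $473,559 → $473,500.
LTV cap: 100% × $71,000 = $71,000 → $71,000.
Binding constraint: loan-to-value.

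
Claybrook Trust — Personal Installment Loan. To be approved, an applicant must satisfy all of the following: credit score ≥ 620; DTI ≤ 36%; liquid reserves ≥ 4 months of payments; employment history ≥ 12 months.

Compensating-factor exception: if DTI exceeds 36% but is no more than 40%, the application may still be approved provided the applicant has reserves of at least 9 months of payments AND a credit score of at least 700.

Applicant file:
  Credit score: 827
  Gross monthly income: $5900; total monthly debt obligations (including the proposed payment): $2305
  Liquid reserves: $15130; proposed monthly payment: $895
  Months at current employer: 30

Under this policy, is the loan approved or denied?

Approved

Credit score 827 ≥ 620 (meets base)
DTI = 2,305/5,900 = 39.1% > 36% — standard DTI limit exceeded.
Reserves = 15,130/895 = 16.9 months ≥ 4
Employment 30 ≥ 12 months
39.1% falls in the override range (36%–40%), so the compensating-factor test applies.
Reserves 16.9 ≥ 9 months; credit score 827 ≥ 700.
Both compensating conditions met → exception applies.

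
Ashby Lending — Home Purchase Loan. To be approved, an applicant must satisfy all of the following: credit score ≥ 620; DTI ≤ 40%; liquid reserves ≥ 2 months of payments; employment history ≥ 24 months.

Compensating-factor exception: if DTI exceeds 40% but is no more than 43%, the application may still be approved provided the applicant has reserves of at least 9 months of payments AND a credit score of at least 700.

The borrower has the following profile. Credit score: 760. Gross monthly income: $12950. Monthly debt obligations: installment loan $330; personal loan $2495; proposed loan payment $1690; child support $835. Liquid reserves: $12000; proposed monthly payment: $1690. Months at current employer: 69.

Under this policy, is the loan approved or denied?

Denied

Credit score 760 ≥ 620 (meets base)
Total debts = (330 + 2,495 + 1,690 + 835) = 5,350. DTI: 5,350 ÷ 12,950 = 41.3%, over the 40% base limit.
Reserves = 12,000/1,690 = 7.1 months ≥ 2
Employment 69 ≥ 24 months
41.3% falls in the override range (40%–43%), so the compensating-factor test applies.
Override check — reserves: 7.1 mo (short of 9); score: 760 (ok).
Compensating-factor requirement not fully met.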